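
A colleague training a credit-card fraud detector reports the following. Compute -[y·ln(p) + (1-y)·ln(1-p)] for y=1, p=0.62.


BCE = -[y·ln(p) + (1-y)·ln(1-p)]
= -1·ln(0.62) - 0
= -ln(0.62) = 0.478

0.478


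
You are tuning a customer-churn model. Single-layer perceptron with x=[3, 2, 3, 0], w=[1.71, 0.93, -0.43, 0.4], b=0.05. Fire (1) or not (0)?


z = (3)·(1.71) + (2)·(0.93) + (3)·(-0.43) + (0)·(0.4) + 0.05
  = 5.75
step(z) = 1 (z≥0)

1


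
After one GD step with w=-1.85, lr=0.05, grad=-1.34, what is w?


w_new = w - α·∇
= -1.85 - 0.05·-1.34
= -1.85 + 0.067
= -1.783

-1.783


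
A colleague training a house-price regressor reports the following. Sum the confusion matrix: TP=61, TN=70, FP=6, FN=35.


Total = TP + TN + FP + FN
= 61 + 70 + 6 + 35
= 172
(Predicted positive: 67, predicted negative: 105)

172


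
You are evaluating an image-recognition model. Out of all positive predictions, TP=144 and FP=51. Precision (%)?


Precision = TP/(TP+FP)
= 144/(144+51)
= 144/195 = 73.85%

73.85%


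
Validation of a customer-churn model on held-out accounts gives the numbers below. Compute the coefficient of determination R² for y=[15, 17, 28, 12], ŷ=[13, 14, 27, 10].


ȳ = 18
SS_res = Σ(y-ŷ)² = 18
SS_tot = Σ(y-ȳ)² = 146
R² = 1 - SS_res/SS_tot = 1 - 0.1233 = 0.8767

0.8767


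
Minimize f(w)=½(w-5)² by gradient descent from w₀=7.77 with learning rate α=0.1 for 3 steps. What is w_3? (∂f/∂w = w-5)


step 1: grad = 7.77-5 = 2.77; w = 7.77 - 0.1·(2.77) = 7.493
step 2: grad = 7.493-5 = 2.493; w = 7.493 - 0.1·(2.493) = 7.2437
step 3: grad = 7.2437-5 = 2.2437; w = 7.2437 - 0.1·(2.2437) = 7.01933

7.01933


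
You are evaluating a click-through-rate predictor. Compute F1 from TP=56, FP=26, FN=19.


Precision = 56/82 = 0.6829
Recall = 56/75 = 0.7467
F1 = 2·P·R/(P+R) = 2·TP/(2·TP+FP+FN) = 112/(112+26+19) = 112/157 = 0.7134

0.7134


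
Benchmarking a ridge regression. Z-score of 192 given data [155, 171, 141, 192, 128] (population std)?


μ = 157.4, σ = 22.4553
z = (192 - 157.4)/22.4553 = 1.5408

1.5408


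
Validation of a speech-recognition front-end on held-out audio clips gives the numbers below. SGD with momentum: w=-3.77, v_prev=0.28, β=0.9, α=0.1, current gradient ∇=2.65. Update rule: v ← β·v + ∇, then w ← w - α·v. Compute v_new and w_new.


v_new = 0.9·0.28 + 2.65 = 0.252 + 2.65 = 2.902
w_new = -3.77 - 0.1·2.902 = -3.77 - 0.2902 = -4.0602

v_new=2.902, w_new=-4.0602


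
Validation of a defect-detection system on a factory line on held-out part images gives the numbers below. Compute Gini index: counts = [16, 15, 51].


Probabilities: [16/82, 15/82, 51/82] ≈ [0.1951, 0.1829, 0.622]
Σpᵢ² = (256 + 225 + 2601)/82² = 3082/6724
Gini = 1 - Σpᵢ² = 1 - 3082/6724 = 0.5416

0.5416


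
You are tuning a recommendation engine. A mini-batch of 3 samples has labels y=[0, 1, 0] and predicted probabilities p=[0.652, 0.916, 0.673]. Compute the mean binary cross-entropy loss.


L[0] = -ln(1-0.652) = -ln(0.348) = 1.0556
L[1] = -ln(0.916) = 0.0877
L[2] = -ln(1-0.673) = -ln(0.327) = 1.1178
mean = (1.0556 + 0.0877 + 1.1178)/3 = 0.7537

0.7537


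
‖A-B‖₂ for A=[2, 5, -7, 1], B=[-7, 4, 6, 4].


d = √((2+ 7)² + (5-4)² + (-7-6)² + (1-4)²)
  = √(81 + 1 + 169 + 9)
  = √260 = 16.1245

16.1245


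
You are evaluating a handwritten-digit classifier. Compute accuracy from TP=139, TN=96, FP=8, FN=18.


Accuracy = (TP+TN)/(TP+TN+FP+FN)
= (139+96)/(261)
= 235/261 = 90.04%

90.04%


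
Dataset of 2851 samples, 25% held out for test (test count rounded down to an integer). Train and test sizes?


Test = ⌊2851·25/100⌋ = 712
Train = 2851 - 712 = 2139

Train: 2139, Test: 712


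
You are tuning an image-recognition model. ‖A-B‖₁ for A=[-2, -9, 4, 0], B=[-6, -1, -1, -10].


d = |-2+ 6| + |-9+ 1| + |4+ 1| + |0+ 10|
  = 4 + 8 + 5 + 10
  = 27

27


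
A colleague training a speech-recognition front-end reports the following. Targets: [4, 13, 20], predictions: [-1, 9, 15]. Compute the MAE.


Absolute errors: |4+ 1|=5, |13-9|=4, |20-15|=5
Sum = 14
MAE = 14/3 = 14/3

14/3


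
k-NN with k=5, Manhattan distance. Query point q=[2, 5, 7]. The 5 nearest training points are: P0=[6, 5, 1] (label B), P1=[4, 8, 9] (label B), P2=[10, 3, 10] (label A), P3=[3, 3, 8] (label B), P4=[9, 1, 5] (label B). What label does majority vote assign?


d(q,P0) = 10  (label B)
d(q,P1) = 7  (label B)
d(q,P2) = 13  (label A)
d(q,P3) = 4  (label B)
d(q,P4) = 13  (label B)
Votes: A=1, B=4
Majority → B

B


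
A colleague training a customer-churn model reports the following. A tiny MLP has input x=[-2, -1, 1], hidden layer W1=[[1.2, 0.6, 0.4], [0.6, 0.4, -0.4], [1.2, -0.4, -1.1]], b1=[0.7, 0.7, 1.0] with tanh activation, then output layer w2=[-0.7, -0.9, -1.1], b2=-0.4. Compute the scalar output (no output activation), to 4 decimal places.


z1[0] = (1.2)·(-2) + (0.6)·(-1) + (0.4)·(1) + 0.7 = -1.9
z1[1] = (0.6)·(-2) + (0.4)·(-1) + (-0.4)·(1) + 0.7 = -1.3
z1[2] = (1.2)·(-2) + (-0.4)·(-1) + (-1.1)·(1) + 1.0 = -2.1
h = tanh(z1) = [-0.9562, -0.8617, -0.9705]
output = (-0.7)·(-0.9562) + (-0.9)·(-0.8617) + (-1.1)·(-0.9705) - 0.4 = 2.1124

2.1124


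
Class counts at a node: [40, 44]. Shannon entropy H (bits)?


Probabilities: [40/84, 44/84] ≈ [0.4762, 0.5238]
H = -((40/84)·log₂(40/84) + (44/84)·log₂(44/84))
  = 0.9984 bits

0.9984 bits


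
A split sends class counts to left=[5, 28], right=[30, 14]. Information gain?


Parent = [35, 42], H_parent = 0.994
H_left = 0.6136 (n=33), H_right = 0.9024 (n=44)
H_children = (33/77)·0.6136 + (44/77)·0.9024 = 0.7786
IG = 0.994 - 0.7786 = 0.2154

0.2154


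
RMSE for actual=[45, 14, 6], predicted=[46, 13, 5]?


MSE = 3/3 = 1
RMSE = √(3/3) = 1.0

1.0


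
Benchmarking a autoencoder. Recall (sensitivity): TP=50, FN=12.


Recall = TP/(TP+FN)
= 50/(50+12)
= 50/62 = 80.65%

80.65%


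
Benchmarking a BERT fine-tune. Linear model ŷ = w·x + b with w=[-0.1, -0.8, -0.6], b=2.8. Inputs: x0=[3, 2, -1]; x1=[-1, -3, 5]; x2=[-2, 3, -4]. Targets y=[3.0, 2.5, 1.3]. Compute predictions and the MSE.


ŷ0 = (-0.1)·(3) + (-0.8)·(2) + (-0.6)·(-1) + 2.8 = 1.5
ŷ1 = (-0.1)·(-1) + (-0.8)·(-3) + (-0.6)·(5) + 2.8 = 2.3
ŷ2 = (-0.1)·(-2) + (-0.8)·(3) + (-0.6)·(-4) + 2.8 = 3.0
errors² = [2.25, 0.04, 2.89]
MSE = 5.1800/3 = 1.7267

1.7267


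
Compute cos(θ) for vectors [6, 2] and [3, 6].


A·B = 6·3 + 2·6 = 30
‖A‖ = √40 = 6.3246, ‖B‖ = √45 = 6.7082
cos = 30/(√40·√45) = 30/√1800 = 0.7071

0.7071


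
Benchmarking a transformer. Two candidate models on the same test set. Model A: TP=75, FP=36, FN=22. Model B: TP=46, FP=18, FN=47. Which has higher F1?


Model A: P=75/111=0.6757, R=75/97=0.7732, F1=2PR/(P+R)=2TP/(2TP+FP+FN)=150/208=0.7212
Model B: P=46/64=0.7188, R=46/93=0.4946, F1=2PR/(P+R)=2TP/(2TP+FP+FN)=92/157=0.586
0.7212 > 0.586 → Model A

Model A


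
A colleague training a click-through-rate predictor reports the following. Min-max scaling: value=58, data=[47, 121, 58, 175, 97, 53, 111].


min=47, max=175
(58-47)/(175-47) = 11/128 = 0.0859

0.0859


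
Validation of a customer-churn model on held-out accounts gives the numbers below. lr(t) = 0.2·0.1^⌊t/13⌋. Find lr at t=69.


n_drops = ⌊69/13⌋ = 5
lr = 0.2·0.1^5 = 0.2·0.00001 = 0.000002

0.000002


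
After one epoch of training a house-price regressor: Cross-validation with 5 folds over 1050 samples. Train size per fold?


Fold size = 1050/5 = 210
Training per fold = 1050 - 210 = 840

840


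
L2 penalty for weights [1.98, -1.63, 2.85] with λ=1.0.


‖w‖₂² = (1.98)² + (-1.63)² + (2.85)²
     = 3.9204 + 2.6569 + 8.1225
     = 14.6998
λ·‖w‖₂² = 1.0·14.6998 = 14.6998

14.6998


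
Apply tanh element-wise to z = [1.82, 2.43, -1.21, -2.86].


tanh(1.82) = 0.9488
tanh(2.43) = 0.9846
tanh(-1.21) = -0.8367
tanh(-2.86) = -0.9935
result = [0.9488, 0.9846, -0.8367, -0.9935]

[0.9488, 0.9846, -0.8367, -0.9935]


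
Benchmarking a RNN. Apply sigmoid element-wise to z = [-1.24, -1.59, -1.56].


σ(-1.24) = 1/(1+e^1.24) = 0.2244
σ(-1.59) = 1/(1+e^1.59) = 0.1694
σ(-1.56) = 1/(1+e^1.56) = 0.1736
result = [0.2244, 0.1694, 0.1736]

[0.2244, 0.1694, 0.1736]


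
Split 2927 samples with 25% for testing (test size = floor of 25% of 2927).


Test = ⌊2927·25/100⌋ = 731
Train = 2927 - 731 = 2196

Train: 2196, Test: 731


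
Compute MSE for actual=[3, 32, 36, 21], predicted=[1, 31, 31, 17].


Squared errors: (3-1)²=4, (32-31)²=1, (36-31)²=25, (21-17)²=16
Sum = 46
MSE = 46/4 = 23/2

23/2


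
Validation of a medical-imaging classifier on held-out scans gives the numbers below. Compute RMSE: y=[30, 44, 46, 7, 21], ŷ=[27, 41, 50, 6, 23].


MSE = 39/5 = 7.8
RMSE = √(39/5) = 2.7928

2.7928


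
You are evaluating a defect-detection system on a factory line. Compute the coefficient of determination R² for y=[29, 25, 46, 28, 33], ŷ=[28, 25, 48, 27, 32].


ȳ = 32.2
SS_res = Σ(y-ŷ)² = 7
SS_tot = Σ(y-ȳ)² = 270.8
R² = 1 - SS_res/SS_tot = 1 - 0.0258 = 0.9742

0.9742


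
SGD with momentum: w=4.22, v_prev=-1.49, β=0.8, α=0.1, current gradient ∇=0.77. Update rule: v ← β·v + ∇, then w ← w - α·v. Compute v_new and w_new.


v_new = 0.8·-1.49 + 0.77 = -1.192 + 0.77 = -0.422
w_new = 4.22 - 0.1·-0.422 = 4.22 + 0.0422 = 4.2622

v_new=-0.422, w_new=4.2622


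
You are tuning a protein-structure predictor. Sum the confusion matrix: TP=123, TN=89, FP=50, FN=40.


Total = TP + TN + FP + FN
= 123 + 89 + 50 + 40
= 302
(Predicted positive: 173, predicted negative: 129)

302


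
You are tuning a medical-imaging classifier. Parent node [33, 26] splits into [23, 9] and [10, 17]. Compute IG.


Parent = [33, 26], H_parent = 0.9898
H_left = 0.8571 (n=32), H_right = 0.951 (n=27)
H_children = (32/59)·0.8571 + (27/59)·0.951 = 0.9001
IG = 0.9898 - 0.9001 = 0.0897

0.0897


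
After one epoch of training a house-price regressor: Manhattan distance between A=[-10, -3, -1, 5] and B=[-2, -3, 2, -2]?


d = |-10+ 2| + |-3+ 3| + |-1-2| + |5+ 2|
  = 8 + 0 + 3 + 7
  = 18

18


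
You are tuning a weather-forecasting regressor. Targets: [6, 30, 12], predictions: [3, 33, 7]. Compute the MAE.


Absolute errors: |6-3|=3, |30-33|=3, |12-7|=5
Sum = 11
MAE = 11/3 = 11/3

11/3


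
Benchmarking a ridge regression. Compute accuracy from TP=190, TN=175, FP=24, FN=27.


Accuracy = (TP+TN)/(TP+TN+FP+FN)
= (190+175)/(416)
= 365/416 = 87.74%

87.74%


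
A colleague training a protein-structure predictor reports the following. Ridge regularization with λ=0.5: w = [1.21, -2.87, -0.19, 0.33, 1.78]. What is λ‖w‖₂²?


‖w‖₂² = (1.21)² + (-2.87)² + (-0.19)² + (0.33)² + (1.78)²
     = 1.4641 + 8.2369 + 0.0361 + 0.1089 + 3.1684
     = 13.0144
λ·‖w‖₂² = 0.5·13.0144 = 6.5072

6.5072


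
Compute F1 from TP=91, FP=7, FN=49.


Precision = 91/98 = 0.9286
Recall = 91/140 = 0.65
F1 = 2·P·R/(P+R) = 2·TP/(2·TP+FP+FN) = 182/(182+7+49) = 182/238 = 0.7647

0.7647


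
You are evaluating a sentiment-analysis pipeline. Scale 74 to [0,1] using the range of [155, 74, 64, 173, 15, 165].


min=15, max=173
(74-15)/(173-15) = 59/158 = 0.3734

0.3734


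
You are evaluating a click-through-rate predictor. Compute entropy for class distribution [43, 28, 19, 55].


Probabilities: [43/145, 28/145, 19/145, 55/145] ≈ [0.2966, 0.1931, 0.131, 0.3793]
H = -((43/145)·log₂(43/145) + (28/145)·log₂(28/145) + (19/145)·log₂(19/145) + (55/145)·log₂(55/145))
  = 1.8929 bits

1.8929 bits


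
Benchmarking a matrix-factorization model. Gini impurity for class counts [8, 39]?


Probabilities: [8/47, 39/47] ≈ [0.1702, 0.8298]
Σpᵢ² = (64 + 1521)/47² = 1585/2209
Gini = 1 - Σpᵢ² = 1 - 1585/2209 = 0.2825

0.2825


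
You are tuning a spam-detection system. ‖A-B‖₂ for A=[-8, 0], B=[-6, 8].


d = √((-8+ 6)² + (0-8)²)
  = √(4 + 64)
  = √68 = 8.2462

8.2462


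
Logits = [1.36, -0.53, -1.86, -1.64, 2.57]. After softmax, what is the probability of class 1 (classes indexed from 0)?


Exponentials: e^1.36=3.8962, e^-0.53=0.5886, e^-1.86=0.1557, e^-1.64=0.194, e^2.57=13.0658
Sum = 17.9003
Softmax = [0.2177, 0.0329, 0.0087, 0.0108, 0.7299]
p[1] = 0.5886/17.9003 = 0.0329

0.0329


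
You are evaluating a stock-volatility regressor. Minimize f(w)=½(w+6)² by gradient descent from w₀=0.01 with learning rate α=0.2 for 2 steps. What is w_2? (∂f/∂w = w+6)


step 1: grad = 0.01+6 = 6.01; w = 0.01 - 0.2·(6.01) = -1.192
step 2: grad = -1.192+6 = 4.808; w = -1.192 - 0.2·(4.808) = -2.1536

-2.1536


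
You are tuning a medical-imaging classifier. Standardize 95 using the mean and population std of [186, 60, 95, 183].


μ = 131, σ = 54.9227
z = (95 - 131)/54.9227 = -0.6555

-0.6555


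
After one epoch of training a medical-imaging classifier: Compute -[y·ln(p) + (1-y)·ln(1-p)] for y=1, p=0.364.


BCE = -[y·ln(p) + (1-y)·ln(1-p)]
= -1·ln(0.364) - 0
= -ln(0.364) = 1.0106

1.0106


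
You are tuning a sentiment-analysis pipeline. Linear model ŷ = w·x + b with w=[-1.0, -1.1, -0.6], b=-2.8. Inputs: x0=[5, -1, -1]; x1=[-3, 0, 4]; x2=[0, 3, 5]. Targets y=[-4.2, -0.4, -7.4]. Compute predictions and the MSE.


ŷ0 = (-1.0)·(5) + (-1.1)·(-1) + (-0.6)·(-1) - 2.8 = -6.1
ŷ1 = (-1.0)·(-3) + (-1.1)·(0) + (-0.6)·(4) - 2.8 = -2.2
ŷ2 = (-1.0)·(0) + (-1.1)·(3) + (-0.6)·(5) - 2.8 = -9.1
errors² = [3.61, 3.24, 2.89]
MSE = 9.7400/3 = 3.2467

3.2467


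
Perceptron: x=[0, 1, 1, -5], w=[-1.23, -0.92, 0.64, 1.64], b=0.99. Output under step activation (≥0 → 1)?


z = (0)·(-1.23) + (1)·(-0.92) + (1)·(0.64) + (-5)·(1.64) + 0.99
  = -7.49
step(z) = 0 (z<0)

0


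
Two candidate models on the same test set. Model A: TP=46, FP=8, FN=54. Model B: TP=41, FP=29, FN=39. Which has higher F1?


Model A: P=46/54=0.8519, R=46/100=0.46, F1=2PR/(P+R)=2TP/(2TP+FP+FN)=92/154=0.5974
Model B: P=41/70=0.5857, R=41/80=0.5125, F1=2PR/(P+R)=2TP/(2TP+FP+FN)=82/150=0.5467
0.5974 > 0.5467 → Model A

Model A


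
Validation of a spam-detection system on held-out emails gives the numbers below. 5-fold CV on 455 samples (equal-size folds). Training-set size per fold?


Fold size = 455/5 = 91
Training per fold = 455 - 91 = 364

364


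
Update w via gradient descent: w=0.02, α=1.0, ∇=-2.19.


w_new = w - α·∇
= 0.02 - 1.0·-2.19
= 0.02 + 2.19
= 2.21

2.21


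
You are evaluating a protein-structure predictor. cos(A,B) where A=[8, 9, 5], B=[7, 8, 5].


A·B = 8·7 + 9·8 + 5·5 = 153
‖A‖ = √170 = 13.0384, ‖B‖ = √138 = 11.7473
cos = 153/(√170·√138) = 153/√23460 = 0.9989

0.9989


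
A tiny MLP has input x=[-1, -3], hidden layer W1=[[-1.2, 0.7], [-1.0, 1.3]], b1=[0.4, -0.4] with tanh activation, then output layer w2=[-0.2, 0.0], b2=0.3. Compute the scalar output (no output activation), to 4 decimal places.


z1[0] = (-1.2)·(-1) + (0.7)·(-3) + 0.4 = -0.5
z1[1] = (-1.0)·(-1) + (1.3)·(-3) - 0.4 = -3.3
h = tanh(z1) = [-0.4621, -0.9973]
output = (-0.2)·(-0.4621) + (0.0)·(-0.9973) + 0.3 = 0.3924

0.3924


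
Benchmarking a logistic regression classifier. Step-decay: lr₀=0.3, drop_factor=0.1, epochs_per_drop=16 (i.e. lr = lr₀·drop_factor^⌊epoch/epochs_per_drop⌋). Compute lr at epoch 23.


n_drops = ⌊23/16⌋ = 1
lr = 0.3·0.1^1 = 0.3·0.1 = 0.03

0.03


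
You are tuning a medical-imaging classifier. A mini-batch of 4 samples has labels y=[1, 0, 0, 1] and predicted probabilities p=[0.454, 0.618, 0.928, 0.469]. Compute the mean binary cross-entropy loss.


L[0] = -ln(0.454) = 0.7897
L[1] = -ln(1-0.618) = -ln(0.382) = 0.9623
L[2] = -ln(1-0.928) = -ln(0.072) = 2.6311
L[3] = -ln(0.469) = 0.7572
mean = (0.7897 + 0.9623 + 2.6311 + 0.7572)/4 = 1.2851

1.2851


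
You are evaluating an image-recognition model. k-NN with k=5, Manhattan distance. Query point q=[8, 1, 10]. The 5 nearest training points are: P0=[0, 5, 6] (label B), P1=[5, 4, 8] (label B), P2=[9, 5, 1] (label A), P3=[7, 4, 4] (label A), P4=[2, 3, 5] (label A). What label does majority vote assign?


d(q,P0) = 16  (label B)
d(q,P1) = 8  (label B)
d(q,P2) = 14  (label A)
d(q,P3) = 10  (label A)
d(q,P4) = 13  (label A)
Votes: A=3, B=2
Majority → A

A


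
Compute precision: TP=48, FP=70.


Precision = TP/(TP+FP)
= 48/(48+70)
= 48/118 = 40.68%

40.68%


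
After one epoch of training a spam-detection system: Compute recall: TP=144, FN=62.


Recall = TP/(TP+FN)
= 144/(144+62)
= 144/206 = 69.9%

69.9%


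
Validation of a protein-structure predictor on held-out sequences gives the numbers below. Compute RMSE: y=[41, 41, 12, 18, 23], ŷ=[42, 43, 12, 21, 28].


MSE = 39/5 = 7.8
RMSE = √(39/5) = 2.7928

2.7928


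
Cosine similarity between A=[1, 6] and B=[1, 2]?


A·B = 1·1 + 6·2 = 13
‖A‖ = √37 = 6.0828, ‖B‖ = √5 = 2.2361
cos = 13/(√37·√5) = 13/√185 = 0.9558

0.9558


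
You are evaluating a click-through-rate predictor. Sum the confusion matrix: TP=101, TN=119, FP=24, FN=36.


Total = TP + TN + FP + FN
= 101 + 119 + 24 + 36
= 280
(Predicted positive: 125, predicted negative: 155)

280


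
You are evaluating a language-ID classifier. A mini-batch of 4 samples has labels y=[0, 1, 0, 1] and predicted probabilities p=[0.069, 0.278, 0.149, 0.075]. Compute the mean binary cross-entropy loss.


L[0] = -ln(1-0.069) = -ln(0.931) = 0.0715
L[1] = -ln(0.278) = 1.2801
L[2] = -ln(1-0.149) = -ln(0.851) = 0.1613
L[3] = -ln(0.075) = 2.5903
mean = (0.0715 + 1.2801 + 0.1613 + 2.5903)/4 = 1.0258

1.0258


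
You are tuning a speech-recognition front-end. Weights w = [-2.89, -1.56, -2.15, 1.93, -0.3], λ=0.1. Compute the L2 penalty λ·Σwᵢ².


‖w‖₂² = (-2.89)² + (-1.56)² + (-2.15)² + (1.93)² + (-0.3)²
     = 8.3521 + 2.4336 + 4.6225 + 3.7249 + 0.09
     = 19.2231
λ·‖w‖₂² = 0.1·19.2231 = 1.92231

1.92231


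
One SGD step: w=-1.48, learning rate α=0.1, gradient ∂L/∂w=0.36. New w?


w_new = w - α·∇
= -1.48 - 0.1·0.36
= -1.48 - 0.036
= -1.516

-1.516


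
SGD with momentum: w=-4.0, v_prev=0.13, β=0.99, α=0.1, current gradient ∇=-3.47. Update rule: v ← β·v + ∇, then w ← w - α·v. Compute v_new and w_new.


v_new = 0.99·0.13 - 3.47 = 0.1287 - 3.47 = -3.3413
w_new = -4.0 - 0.1·-3.3413 = -4.0 + 0.33413 = -3.66587

v_new=-3.3413, w_new=-3.66587


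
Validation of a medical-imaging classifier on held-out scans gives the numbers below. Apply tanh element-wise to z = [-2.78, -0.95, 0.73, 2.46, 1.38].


tanh(-2.78) = -0.9923
tanh(-0.95) = -0.7398
tanh(0.73) = 0.6231
tanh(2.46) = 0.9855
tanh(1.38) = 0.881
result = [-0.9923, -0.7398, 0.6231, 0.9855, 0.881]

[-0.9923, -0.7398, 0.6231, 0.9855, 0.881]


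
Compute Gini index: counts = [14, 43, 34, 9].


Probabilities: [14/100, 43/100, 34/100, 9/100] ≈ [0.14, 0.43, 0.34, 0.09]
Σpᵢ² = (196 + 1849 + 1156 + 81)/100² = 3282/10000
Gini = 1 - Σpᵢ² = 1 - 3282/10000 = 0.6718

0.6718


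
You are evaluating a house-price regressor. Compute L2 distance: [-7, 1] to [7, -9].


d = √((-7-7)² + (1+ 9)²)
  = √(196 + 100)
  = √296 = 17.2047

17.2047


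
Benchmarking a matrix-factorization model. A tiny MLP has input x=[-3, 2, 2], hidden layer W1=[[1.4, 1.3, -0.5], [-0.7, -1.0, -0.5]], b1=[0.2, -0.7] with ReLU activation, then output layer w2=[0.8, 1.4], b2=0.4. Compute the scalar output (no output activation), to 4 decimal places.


z1[0] = (1.4)·(-3) + (1.3)·(2) + (-0.5)·(2) + 0.2 = -2.4
z1[1] = (-0.7)·(-3) + (-1.0)·(2) + (-0.5)·(2) - 0.7 = -1.6
h = ReLU(z1) = [0.0, 0.0]
output = (0.8)·(0.0) + (1.4)·(0.0) + 0.4 = 0.4

0.4


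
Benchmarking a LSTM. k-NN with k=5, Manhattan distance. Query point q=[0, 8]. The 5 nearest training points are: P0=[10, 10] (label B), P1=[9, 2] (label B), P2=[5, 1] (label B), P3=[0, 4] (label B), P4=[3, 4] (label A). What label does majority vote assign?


d(q,P0) = 12  (label B)
d(q,P1) = 15  (label B)
d(q,P2) = 12  (label B)
d(q,P3) = 4  (label B)
d(q,P4) = 7  (label A)
Votes: A=1, B=4
Majority → B

B


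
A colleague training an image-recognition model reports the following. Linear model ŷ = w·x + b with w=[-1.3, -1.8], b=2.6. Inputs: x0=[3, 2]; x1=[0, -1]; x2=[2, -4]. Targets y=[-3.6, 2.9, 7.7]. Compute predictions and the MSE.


ŷ0 = (-1.3)·(3) + (-1.8)·(2) + 2.6 = -4.9
ŷ1 = (-1.3)·(0) + (-1.8)·(-1) + 2.6 = 4.4
ŷ2 = (-1.3)·(2) + (-1.8)·(-4) + 2.6 = 7.2
errors² = [1.69, 2.25, 0.25]
MSE = 4.1900/3 = 1.3967

1.3967


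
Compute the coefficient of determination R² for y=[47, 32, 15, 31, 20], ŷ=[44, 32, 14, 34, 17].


ȳ = 29
SS_res = Σ(y-ŷ)² = 28
SS_tot = Σ(y-ȳ)² = 614
R² = 1 - SS_res/SS_tot = 1 - 0.0456 = 0.9544

0.9544


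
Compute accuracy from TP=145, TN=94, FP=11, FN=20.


Accuracy = (TP+TN)/(TP+TN+FP+FN)
= (145+94)/(270)
= 239/270 = 88.52%

88.52%


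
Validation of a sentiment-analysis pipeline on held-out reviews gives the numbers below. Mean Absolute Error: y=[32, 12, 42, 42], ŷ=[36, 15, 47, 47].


Absolute errors: |32-36|=4, |12-15|=3, |42-47|=5, |42-47|=5
Sum = 17
MAE = 17/4 = 17/4

17/4


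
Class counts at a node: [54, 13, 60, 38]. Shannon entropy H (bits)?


Probabilities: [54/165, 13/165, 60/165, 38/165] ≈ [0.3273, 0.0788, 0.3636, 0.2303]
H = -((54/165)·log₂(54/165) + (13/165)·log₂(13/165) + (60/165)·log₂(60/165) + (38/165)·log₂(38/165))
  = 1.8348 bits

1.8348 bits


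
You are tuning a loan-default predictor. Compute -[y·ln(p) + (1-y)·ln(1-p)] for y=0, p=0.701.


BCE = -[y·ln(p) + (1-y)·ln(1-p)]
= -0 - 1·ln(1-0.701)
= -ln(0.299) = 1.2073

1.2073


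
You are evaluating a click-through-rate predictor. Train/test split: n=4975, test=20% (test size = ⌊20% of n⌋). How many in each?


Test = ⌊4975·20/100⌋ = 995
Train = 4975 - 995 = 3980

Train: 3980, Test: 995


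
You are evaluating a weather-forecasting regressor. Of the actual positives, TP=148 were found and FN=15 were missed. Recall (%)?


Recall = TP/(TP+FN)
= 148/(148+15)
= 148/163 = 90.8%

90.8%


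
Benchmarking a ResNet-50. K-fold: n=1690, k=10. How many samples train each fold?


Fold size = 1690/10 = 169
Training per fold = 1690 - 169 = 1521

1521


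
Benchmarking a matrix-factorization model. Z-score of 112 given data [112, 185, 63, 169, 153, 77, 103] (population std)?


μ = 123.1429, σ = 43.2548
z = (112 - 123.1429)/43.2548 = -0.2576

-0.2576


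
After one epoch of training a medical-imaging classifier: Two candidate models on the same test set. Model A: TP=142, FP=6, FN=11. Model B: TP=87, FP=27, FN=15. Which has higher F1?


Model A: P=142/148=0.9595, R=142/153=0.9281, F1=2PR/(P+R)=2TP/(2TP+FP+FN)=284/301=0.9435
Model B: P=87/114=0.7632, R=87/102=0.8529, F1=2PR/(P+R)=2TP/(2TP+FP+FN)=174/216=0.8056
0.9435 > 0.8056 → Model A

Model A


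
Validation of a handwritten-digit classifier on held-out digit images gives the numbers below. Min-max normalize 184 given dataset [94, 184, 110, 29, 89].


min=29, max=184
(184-29)/(184-29) = 155/155 = 1.0

1.0


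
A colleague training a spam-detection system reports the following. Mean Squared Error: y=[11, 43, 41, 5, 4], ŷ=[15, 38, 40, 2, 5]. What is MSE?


Squared errors: (11-15)²=16, (43-38)²=25, (41-40)²=1, (5-2)²=9, (4-5)²=1
Sum = 52
MSE = 52/5 = 52/5

52/5


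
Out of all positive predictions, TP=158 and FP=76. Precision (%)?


Precision = TP/(TP+FP)
= 158/(158+76)
= 158/234 = 67.52%

67.52%


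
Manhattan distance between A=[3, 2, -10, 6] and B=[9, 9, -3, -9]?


d = |3-9| + |2-9| + |-10+ 3| + |6+ 9|
  = 6 + 7 + 7 + 15
  = 35

35


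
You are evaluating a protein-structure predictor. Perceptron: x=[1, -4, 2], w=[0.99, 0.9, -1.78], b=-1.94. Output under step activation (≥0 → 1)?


z = (1)·(0.99) + (-4)·(0.9) + (2)·(-1.78) - 1.94
  = -8.11
step(z) = 0 (z<0)

0


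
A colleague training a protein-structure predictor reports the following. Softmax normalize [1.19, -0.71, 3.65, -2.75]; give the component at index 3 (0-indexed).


Exponentials: e^1.19=3.2871, e^-0.71=0.4916, e^3.65=38.4747, e^-2.75=0.0639
Sum = 42.3173
Softmax = [0.0777, 0.0116, 0.9092, 0.0015]
p[3] = 0.0639/42.3173 = 0.0015

0.0015


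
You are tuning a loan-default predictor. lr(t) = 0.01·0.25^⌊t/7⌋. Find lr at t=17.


n_drops = ⌊17/7⌋ = 2
lr = 0.01·0.25^2 = 0.01·0.0625 = 0.000625

0.000625


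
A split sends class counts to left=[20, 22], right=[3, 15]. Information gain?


Parent = [23, 37], H_parent = 0.9604
H_left = 0.9984 (n=42), H_right = 0.65 (n=18)
H_children = (42/60)·0.9984 + (18/60)·0.65 = 0.8939
IG = 0.9604 - 0.8939 = 0.0665

0.0665


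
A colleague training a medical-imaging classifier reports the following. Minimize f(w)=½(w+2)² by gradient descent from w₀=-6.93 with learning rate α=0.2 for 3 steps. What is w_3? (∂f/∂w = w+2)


step 1: grad = -6.93+2 = -4.93; w = -6.93 - 0.2·(-4.93) = -5.944
step 2: grad = -5.944+2 = -3.944; w = -5.944 - 0.2·(-3.944) = -5.1552
step 3: grad = -5.1552+2 = -3.1552; w = -5.1552 - 0.2·(-3.1552) = -4.52416

-4.52416


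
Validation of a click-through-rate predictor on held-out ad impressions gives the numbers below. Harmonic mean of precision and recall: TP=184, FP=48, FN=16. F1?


Precision = 184/232 = 0.7931
Recall = 184/200 = 0.92
F1 = 2·P·R/(P+R) = 2·TP/(2·TP+FP+FN) = 368/(368+48+16) = 368/432 = 0.8519

0.8519


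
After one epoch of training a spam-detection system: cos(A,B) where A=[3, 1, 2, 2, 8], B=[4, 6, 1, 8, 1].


A·B = 3·4 + 1·6 + 2·1 + 2·8 + 8·1 = 44
‖A‖ = √82 = 9.0554, ‖B‖ = √118 = 10.8628
cos = 44/(√82·√118) = 44/√9676 = 0.4473

0.4473


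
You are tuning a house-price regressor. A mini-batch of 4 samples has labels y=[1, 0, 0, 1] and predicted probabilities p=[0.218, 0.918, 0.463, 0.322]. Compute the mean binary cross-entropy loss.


L[0] = -ln(0.218) = 1.5233
L[1] = -ln(1-0.918) = -ln(0.082) = 2.501
L[2] = -ln(1-0.463) = -ln(0.537) = 0.6218
L[3] = -ln(0.322) = 1.1332
mean = (1.5233 + 2.501 + 0.6218 + 1.1332)/4 = 1.4448

1.4448


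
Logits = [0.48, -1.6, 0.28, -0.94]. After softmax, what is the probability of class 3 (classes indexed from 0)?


Exponentials: e^0.48=1.6161, e^-1.6=0.2019, e^0.28=1.3231, e^-0.94=0.3906
Sum = 3.5317
Softmax = [0.4576, 0.0572, 0.3746, 0.1106]
p[3] = 0.3906/3.5317 = 0.1106

0.1106


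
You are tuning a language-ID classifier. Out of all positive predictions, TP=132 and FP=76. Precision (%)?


Precision = TP/(TP+FP)
= 132/(132+76)
= 132/208 = 63.46%

63.46%


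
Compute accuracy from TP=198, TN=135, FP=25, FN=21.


Accuracy = (TP+TN)/(TP+TN+FP+FN)
= (198+135)/(379)
= 333/379 = 87.86%

87.86%


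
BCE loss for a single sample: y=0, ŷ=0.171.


BCE = -[y·ln(p) + (1-y)·ln(1-p)]
= -0 - 1·ln(1-0.171)
= -ln(0.829) = 0.1875

0.1875


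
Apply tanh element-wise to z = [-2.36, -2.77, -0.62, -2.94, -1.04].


tanh(-2.36) = -0.9823
tanh(-2.77) = -0.9922
tanh(-0.62) = -0.5511
tanh(-2.94) = -0.9944
tanh(-1.04) = -0.7779
result = [-0.9823, -0.9922, -0.5511, -0.9944, -0.7779]

[-0.9823, -0.9922, -0.5511, -0.9944, -0.7779]


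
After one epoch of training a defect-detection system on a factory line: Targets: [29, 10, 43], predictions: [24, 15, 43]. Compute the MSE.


Squared errors: (29-24)²=25, (10-15)²=25, (43-43)²=0
Sum = 50
MSE = 50/3 = 50/3

50/3


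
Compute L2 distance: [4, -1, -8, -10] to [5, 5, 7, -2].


d = √((4-5)² + (-1-5)² + (-8-7)² + (-10+ 2)²)
  = √(1 + 36 + 225 + 64)
  = √326 = 18.0555

18.0555


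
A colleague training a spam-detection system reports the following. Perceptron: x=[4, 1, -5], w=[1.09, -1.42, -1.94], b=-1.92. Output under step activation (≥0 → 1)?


z = (4)·(1.09) + (1)·(-1.42) + (-5)·(-1.94) - 1.92
  = 10.72
step(z) = 1 (z≥0)

1


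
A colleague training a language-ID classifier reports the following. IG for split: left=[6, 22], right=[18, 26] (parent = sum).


Parent = [24, 48], H_parent = 0.9183
H_left = 0.7496 (n=28), H_right = 0.976 (n=44)
H_children = (28/72)·0.7496 + (44/72)·0.976 = 0.888
IG = 0.9183 - 0.888 = 0.0303

0.0303


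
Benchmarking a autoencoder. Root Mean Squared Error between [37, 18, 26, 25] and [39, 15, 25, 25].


MSE = 14/4 = 3.5
RMSE = √(14/4) = 1.8708

1.8708


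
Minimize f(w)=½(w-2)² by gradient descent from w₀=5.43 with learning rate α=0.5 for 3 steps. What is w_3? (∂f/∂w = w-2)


step 1: grad = 5.43-2 = 3.43; w = 5.43 - 0.5·(3.43) = 3.715
step 2: grad = 3.715-2 = 1.715; w = 3.715 - 0.5·(1.715) = 2.8575
step 3: grad = 2.8575-2 = 0.8575; w = 2.8575 - 0.5·(0.8575) = 2.42875

2.42875


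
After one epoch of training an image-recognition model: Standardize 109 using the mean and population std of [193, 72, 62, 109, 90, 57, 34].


μ = 88.1429, σ = 48.224
z = (109 - 88.1429)/48.224 = 0.4325

0.4325


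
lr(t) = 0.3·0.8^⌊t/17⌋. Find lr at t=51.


n_drops = ⌊51/17⌋ = 3
lr = 0.3·0.8^3 = 0.3·0.512 = 0.1536

0.1536


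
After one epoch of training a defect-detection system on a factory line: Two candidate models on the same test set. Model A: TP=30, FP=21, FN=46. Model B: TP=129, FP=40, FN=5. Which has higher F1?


Model A: P=30/51=0.5882, R=30/76=0.3947, F1=2PR/(P+R)=2TP/(2TP+FP+FN)=60/127=0.4724
Model B: P=129/169=0.7633, R=129/134=0.9627, F1=2PR/(P+R)=2TP/(2TP+FP+FN)=258/303=0.8515
0.4724 < 0.8515 → Model B

Model B


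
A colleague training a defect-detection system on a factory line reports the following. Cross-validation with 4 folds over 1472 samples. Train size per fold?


Fold size = 1472/4 = 368
Training per fold = 1472 - 368 = 1104

1104


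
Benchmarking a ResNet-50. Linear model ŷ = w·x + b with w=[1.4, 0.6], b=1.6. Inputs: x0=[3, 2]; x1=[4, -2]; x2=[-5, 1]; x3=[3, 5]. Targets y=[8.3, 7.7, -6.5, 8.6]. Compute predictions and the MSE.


ŷ0 = (1.4)·(3) + (0.6)·(2) + 1.6 = 7.0
ŷ1 = (1.4)·(4) + (0.6)·(-2) + 1.6 = 6.0
ŷ2 = (1.4)·(-5) + (0.6)·(1) + 1.6 = -4.8
ŷ3 = (1.4)·(3) + (0.6)·(5) + 1.6 = 8.8
errors² = [1.69, 2.89, 2.89, 0.04]
MSE = 7.5100/4 = 1.8775

1.8775


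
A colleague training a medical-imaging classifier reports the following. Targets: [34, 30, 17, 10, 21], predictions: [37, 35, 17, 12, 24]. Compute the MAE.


Absolute errors: |34-37|=3, |30-35|=5, |17-17|=0, |10-12|=2, |21-24|=3
Sum = 13
MAE = 13/5 = 13/5

13/5


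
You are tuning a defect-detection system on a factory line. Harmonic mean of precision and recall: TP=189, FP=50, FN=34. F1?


Precision = 189/239 = 0.7908
Recall = 189/223 = 0.8475
F1 = 2·P·R/(P+R) = 2·TP/(2·TP+FP+FN) = 378/(378+50+34) = 378/462 = 0.8182

0.8182


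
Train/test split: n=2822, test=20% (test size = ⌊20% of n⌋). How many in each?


Test = ⌊2822·20/100⌋ = 564
Train = 2822 - 564 = 2258

Train: 2258, Test: 564


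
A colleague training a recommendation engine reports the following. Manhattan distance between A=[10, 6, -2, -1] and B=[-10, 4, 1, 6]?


d = |10+ 10| + |6-4| + |-2-1| + |-1-6|
  = 20 + 2 + 3 + 7
  = 32

32


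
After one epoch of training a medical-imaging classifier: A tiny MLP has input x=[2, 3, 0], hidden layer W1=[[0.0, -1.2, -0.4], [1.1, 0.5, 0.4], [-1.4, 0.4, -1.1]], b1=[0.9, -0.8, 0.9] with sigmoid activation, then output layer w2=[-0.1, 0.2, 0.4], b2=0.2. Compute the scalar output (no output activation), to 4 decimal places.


z1[0] = (0.0)·(2) + (-1.2)·(3) + (-0.4)·(0) + 0.9 = -2.7
z1[1] = (1.1)·(2) + (0.5)·(3) + (0.4)·(0) - 0.8 = 2.9
z1[2] = (-1.4)·(2) + (0.4)·(3) + (-1.1)·(0) + 0.9 = -0.7
h = sigmoid(z1) = [0.063, 0.9478, 0.3318]
output = (-0.1)·(0.063) + (0.2)·(0.9478) + (0.4)·(0.3318) + 0.2 = 0.516

0.516


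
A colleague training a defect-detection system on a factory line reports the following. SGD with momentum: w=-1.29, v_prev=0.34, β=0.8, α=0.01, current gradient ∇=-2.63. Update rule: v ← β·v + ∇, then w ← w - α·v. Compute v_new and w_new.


v_new = 0.8·0.34 - 2.63 = 0.272 - 2.63 = -2.358
w_new = -1.29 - 0.01·-2.358 = -1.29 + 0.02358 = -1.26642

v_new=-2.358, w_new=-1.26642


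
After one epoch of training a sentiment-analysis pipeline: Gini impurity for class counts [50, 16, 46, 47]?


Probabilities: [50/159, 16/159, 46/159, 47/159] ≈ [0.3145, 0.1006, 0.2893, 0.2956]
Σpᵢ² = (2500 + 256 + 2116 + 2209)/159² = 7081/25281
Gini = 1 - Σpᵢ² = 1 - 7081/25281 = 0.7199

0.7199


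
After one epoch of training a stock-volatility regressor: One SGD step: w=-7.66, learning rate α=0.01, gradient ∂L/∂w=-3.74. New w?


w_new = w - α·∇
= -7.66 - 0.01·-3.74
= -7.66 + 0.0374
= -7.6226

-7.6226


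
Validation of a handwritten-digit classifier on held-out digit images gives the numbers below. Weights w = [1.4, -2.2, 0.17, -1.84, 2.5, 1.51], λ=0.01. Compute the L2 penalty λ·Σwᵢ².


‖w‖₂² = (1.4)² + (-2.2)² + (0.17)² + (-1.84)² + (2.5)² + (1.51)²
     = 1.96 + 4.84 + 0.0289 + 3.3856 + 6.25 + 2.2801
     = 18.7446
λ·‖w‖₂² = 0.01·18.7446 = 0.187446

0.187446


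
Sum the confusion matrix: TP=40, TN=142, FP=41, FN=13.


Total = TP + TN + FP + FN
= 40 + 142 + 41 + 13
= 236
(Predicted positive: 81, predicted negative: 155)

236


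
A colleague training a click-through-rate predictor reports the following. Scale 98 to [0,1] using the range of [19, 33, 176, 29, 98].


min=19, max=176
(98-19)/(176-19) = 79/157 = 0.5032

0.5032


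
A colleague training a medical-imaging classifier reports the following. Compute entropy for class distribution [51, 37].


Probabilities: [51/88, 37/88] ≈ [0.5795, 0.4205]
H = -((51/88)·log₂(51/88) + (37/88)·log₂(37/88))
  = 0.9817 bits

0.9817 bits


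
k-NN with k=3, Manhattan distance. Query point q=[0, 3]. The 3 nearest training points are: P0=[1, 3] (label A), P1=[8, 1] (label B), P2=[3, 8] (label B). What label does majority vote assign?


d(q,P0) = 1  (label A)
d(q,P1) = 10  (label B)
d(q,P2) = 8  (label B)
Votes: A=1, B=2
Majority → B

B


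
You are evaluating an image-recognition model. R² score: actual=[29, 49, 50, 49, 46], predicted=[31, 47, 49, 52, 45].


ȳ = 44.6
SS_res = Σ(y-ŷ)² = 19
SS_tot = Σ(y-ȳ)² = 313.2
R² = 1 - SS_res/SS_tot = 1 - 0.0607 = 0.9393

0.9393


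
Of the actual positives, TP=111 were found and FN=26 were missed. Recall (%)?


Recall = TP/(TP+FN)
= 111/(111+26)
= 111/137 = 81.02%

81.02%


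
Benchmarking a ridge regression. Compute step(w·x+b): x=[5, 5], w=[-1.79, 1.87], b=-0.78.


z = (5)·(-1.79) + (5)·(1.87) - 0.78
  = -0.38
step(z) = 0 (z<0)

0


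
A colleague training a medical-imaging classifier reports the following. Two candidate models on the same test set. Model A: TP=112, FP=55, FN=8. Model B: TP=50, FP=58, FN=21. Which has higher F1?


Model A: P=112/167=0.6707, R=112/120=0.9333, F1=2PR/(P+R)=2TP/(2TP+FP+FN)=224/287=0.7805
Model B: P=50/108=0.463, R=50/71=0.7042, F1=2PR/(P+R)=2TP/(2TP+FP+FN)=100/179=0.5587
0.7805 > 0.5587 → Model A

Model A


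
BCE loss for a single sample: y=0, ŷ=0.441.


BCE = -[y·ln(p) + (1-y)·ln(1-p)]
= -0 - 1·ln(1-0.441)
= -ln(0.559) = 0.5816

0.5816


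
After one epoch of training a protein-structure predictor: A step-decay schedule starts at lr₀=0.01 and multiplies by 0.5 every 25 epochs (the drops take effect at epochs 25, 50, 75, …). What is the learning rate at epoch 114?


n_drops = ⌊114/25⌋ = 4
lr = 0.01·0.5^4 = 0.01·0.0625 = 0.000625

0.000625


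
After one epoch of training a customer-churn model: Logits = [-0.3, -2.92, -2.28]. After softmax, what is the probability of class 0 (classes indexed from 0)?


Exponentials: e^-0.3=0.7408, e^-2.92=0.0539, e^-2.28=0.1023
Sum = 0.897
Softmax = [0.8259, 0.0601, 0.114]
p[0] = 0.7408/0.897 = 0.8259

0.8259


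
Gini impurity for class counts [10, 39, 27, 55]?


Probabilities: [10/131, 39/131, 27/131, 55/131] ≈ [0.0763, 0.2977, 0.2061, 0.4198]
Σpᵢ² = (100 + 1521 + 729 + 3025)/131² = 5375/17161
Gini = 1 - Σpᵢ² = 1 - 5375/17161 = 0.6868

0.6868


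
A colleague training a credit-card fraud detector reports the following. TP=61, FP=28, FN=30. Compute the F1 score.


Precision = 61/89 = 0.6854
Recall = 61/91 = 0.6703
F1 = 2·P·R/(P+R) = 2·TP/(2·TP+FP+FN) = 122/(122+28+30) = 122/180 = 0.6778

0.6778


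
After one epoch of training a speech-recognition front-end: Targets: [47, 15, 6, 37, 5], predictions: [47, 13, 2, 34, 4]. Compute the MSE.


Squared errors: (47-47)²=0, (15-13)²=4, (6-2)²=16, (37-34)²=9, (5-4)²=1
Sum = 30
MSE = 30/5 = 6

6


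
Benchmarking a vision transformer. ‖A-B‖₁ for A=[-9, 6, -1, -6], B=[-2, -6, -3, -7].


d = |-9+ 2| + |6+ 6| + |-1+ 3| + |-6+ 7|
  = 7 + 12 + 2 + 1
  = 22

22


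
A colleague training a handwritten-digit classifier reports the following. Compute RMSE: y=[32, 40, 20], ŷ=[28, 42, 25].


MSE = 45/3 = 15
RMSE = √(45/3) = 3.873

3.873


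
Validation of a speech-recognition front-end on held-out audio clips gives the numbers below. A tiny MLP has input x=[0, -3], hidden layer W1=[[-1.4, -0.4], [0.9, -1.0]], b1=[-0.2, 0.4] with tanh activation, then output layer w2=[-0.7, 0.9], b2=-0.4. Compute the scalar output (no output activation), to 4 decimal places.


z1[0] = (-1.4)·(0) + (-0.4)·(-3) - 0.2 = 1.0
z1[1] = (0.9)·(0) + (-1.0)·(-3) + 0.4 = 3.4
h = tanh(z1) = [0.7616, 0.9978]
output = (-0.7)·(0.7616) + (0.9)·(0.9978) - 0.4 = -0.0351

-0.0351


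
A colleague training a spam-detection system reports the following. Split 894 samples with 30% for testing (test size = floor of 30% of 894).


Test = ⌊894·30/100⌋ = 268
Train = 894 - 268 = 626

Train: 626, Test: 268


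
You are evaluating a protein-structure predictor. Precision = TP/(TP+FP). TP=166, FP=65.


Precision = TP/(TP+FP)
= 166/(166+65)
= 166/231 = 71.86%

71.86%


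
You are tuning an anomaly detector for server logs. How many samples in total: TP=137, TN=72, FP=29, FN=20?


Total = TP + TN + FP + FN
= 137 + 72 + 29 + 20
= 258
(Predicted positive: 166, predicted negative: 92)

258


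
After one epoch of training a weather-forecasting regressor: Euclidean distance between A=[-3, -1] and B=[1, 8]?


d = √((-3-1)² + (-1-8)²)
  = √(16 + 81)
  = √97 = 9.8489

9.8489


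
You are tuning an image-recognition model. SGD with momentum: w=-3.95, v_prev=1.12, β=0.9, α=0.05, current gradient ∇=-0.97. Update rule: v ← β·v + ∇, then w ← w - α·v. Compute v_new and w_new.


v_new = 0.9·1.12 - 0.97 = 1.008 - 0.97 = 0.038
w_new = -3.95 - 0.05·0.038 = -3.95 - 0.0019 = -3.9519

v_new=0.038, w_new=-3.9519


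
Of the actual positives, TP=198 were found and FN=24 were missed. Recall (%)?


Recall = TP/(TP+FN)
= 198/(198+24)
= 198/222 = 89.19%

89.19%


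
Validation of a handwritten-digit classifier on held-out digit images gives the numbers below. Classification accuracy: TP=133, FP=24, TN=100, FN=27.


Accuracy = (TP+TN)/(TP+TN+FP+FN)
= (133+100)/(284)
= 233/284 = 82.04%

82.04%


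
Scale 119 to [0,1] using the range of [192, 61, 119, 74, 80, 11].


min=11, max=192
(119-11)/(192-11) = 108/181 = 0.5967

0.5967


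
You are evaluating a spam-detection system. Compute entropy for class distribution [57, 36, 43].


Probabilities: [57/136, 36/136, 43/136] ≈ [0.4191, 0.2647, 0.3162]
H = -((57/136)·log₂(57/136) + (36/136)·log₂(36/136) + (43/136)·log₂(43/136))
  = 1.5586 bits

1.5586 bits


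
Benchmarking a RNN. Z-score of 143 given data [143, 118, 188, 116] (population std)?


μ = 141.25, σ = 29.0119
z = (143 - 141.25)/29.0119 = 0.0603

0.0603


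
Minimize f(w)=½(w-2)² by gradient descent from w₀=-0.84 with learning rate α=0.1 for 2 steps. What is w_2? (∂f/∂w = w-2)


step 1: grad = -0.84-2 = -2.84; w = -0.84 - 0.1·(-2.84) = -0.556
step 2: grad = -0.556-2 = -2.556; w = -0.556 - 0.1·(-2.556) = -0.3004

-0.3004
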